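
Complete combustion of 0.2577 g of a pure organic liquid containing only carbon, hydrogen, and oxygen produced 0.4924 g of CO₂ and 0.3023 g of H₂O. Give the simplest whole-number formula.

C2H6O

mol C = 0.4924 g CO₂ ÷ 44.009 g/mol = 0.011189 mol
mol H = 2 × 0.3023 g H₂O ÷ 18.015 g/mol = 0.033561 mol
mass O = 0.2577 − (0.13439 + 0.033829) = 0.089484 g → mol O = 0.089484 ÷ 15.999 = 0.0055931 mol
Divide by the smallest (0.0055931 mol): C 2.000, H 6.000, O 1.000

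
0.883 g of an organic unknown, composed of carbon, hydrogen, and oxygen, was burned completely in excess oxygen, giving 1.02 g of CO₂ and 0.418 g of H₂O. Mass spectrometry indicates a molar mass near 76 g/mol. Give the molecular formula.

mol C = 1.02 g CO₂ ÷ 44.009 g/mol = 0.02318 mol
mol H = 2 × 0.418 g H₂O ÷ 18.015 g/mol = 0.04641 mol
mass O = 0.883 − (0.2784 + 0.04678) = 0.5578 g → mol O = 0.5578 ÷ 15.999 = 0.03487 mol
Divide by the smallest (0.02318 mol): C 1.000, H 2.002, O 1.504
Multiplying each by 2 gives whole numbers: C 2.00, H 4.00, O 3.01
Empirical formula: C2H4O3
Empirical-formula mass = 76.05 g/mol; 76 ÷ 76.05 ≈ 1, so the molecular formula is C2H4O3.

C2H4O3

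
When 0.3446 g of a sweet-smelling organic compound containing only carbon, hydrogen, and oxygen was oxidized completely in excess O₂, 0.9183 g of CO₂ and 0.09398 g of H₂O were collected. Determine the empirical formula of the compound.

C4H2O

mol C = 0.9183 g CO₂ ÷ 44.009 g/mol = 0.020866 mol
mol H = 2 × 0.09398 g H₂O ÷ 18.015 g/mol = 0.010434 mol
mass O = 0.3446 − (0.25062 + 0.010517) = 0.083459 g → mol O = 0.083459 ÷ 15.999 = 0.0052165 mol
Divide by the smallest (0.0052165 mol): C 4.000, H 2.000, O 1.000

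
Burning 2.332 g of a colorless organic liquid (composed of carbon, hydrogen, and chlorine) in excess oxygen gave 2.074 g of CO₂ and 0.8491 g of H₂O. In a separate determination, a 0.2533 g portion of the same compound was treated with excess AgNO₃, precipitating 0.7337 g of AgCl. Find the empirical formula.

CH2Cl

mol C = 2.074 g CO₂ ÷ 44.009 g/mol = 0.047127 mol
mol H = 2 × 0.8491 g H₂O ÷ 18.015 g/mol = 0.094266 mol
From the AgCl data: mol Cl per gram of compound = (0.7337 ÷ 143.318) ÷ 0.2533 = 0.020211 mol/g, so in the 2.332 g combustion sample mol Cl = 0.047131 mol
Divide by the smallest (0.047127 mol): C 1.000, H 2.000, Cl 1.000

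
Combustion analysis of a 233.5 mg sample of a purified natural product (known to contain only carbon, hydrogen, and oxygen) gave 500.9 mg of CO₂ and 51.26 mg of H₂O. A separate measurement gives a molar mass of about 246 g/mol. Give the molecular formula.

mol C = 0.5009 g CO₂ ÷ 44.009 g/mol = 0.011382 mol
mol H = 2 × 0.05126 g H₂O ÷ 18.015 g/mol = 0.0056908 mol
mass O = 0.2335 − (0.13671 + 0.0057363) = 0.091057 g → mol O = 0.091057 ÷ 15.999 = 0.0056914 mol
Divide by the smallest (0.0056908 mol): C 2.000, H 1.000, O 1.000
Empirical formula: C2HO
Empirical-formula mass = 41.03 g/mol; 246 ÷ 41.03 ≈ 6, so the molecular formula is C12H6O6.

C12H6O6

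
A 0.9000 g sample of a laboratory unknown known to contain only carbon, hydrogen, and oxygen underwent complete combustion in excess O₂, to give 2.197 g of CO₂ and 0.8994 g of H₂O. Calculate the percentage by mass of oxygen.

22.19%

mol C = 2.197 g CO₂ ÷ 44.009 g/mol = 0.049922 mol
mol H = 2 × 0.8994 g H₂O ÷ 18.015 g/mol = 0.099850 mol
mass O = 0.9000 − (0.59961 + 0.10065) = 0.19974 g → mol O = 0.19974 ÷ 15.999 = 0.012485 mol
mass % O = 0.19974 g ÷ 0.9000 g × 100%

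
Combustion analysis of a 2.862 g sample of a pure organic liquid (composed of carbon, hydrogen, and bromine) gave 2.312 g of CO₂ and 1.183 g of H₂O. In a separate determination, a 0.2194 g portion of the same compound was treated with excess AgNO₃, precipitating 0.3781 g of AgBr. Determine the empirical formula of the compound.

mol C = 2.312 g CO₂ ÷ 44.009 g/mol = 0.052535 mol
mol H = 2 × 1.183 g H₂O ÷ 18.015 g/mol = 0.13133 mol
From the AgBr data: mol Br per gram of compound = (0.3781 ÷ 187.772) ÷ 0.2194 = 0.0091778 mol/g, so in the 2.862 g combustion sample mol Br = 0.026267 mol
Divide by the smallest (0.026267 mol): C 2.000, H 5.000, Br 1.000

C2H5Br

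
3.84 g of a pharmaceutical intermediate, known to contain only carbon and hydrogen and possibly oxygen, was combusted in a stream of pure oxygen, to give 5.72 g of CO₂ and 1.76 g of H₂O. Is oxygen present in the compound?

yes

mol C = 5.72 g CO₂ ÷ 44.009 g/mol = 0.1300 mol
mol H = 2 × 1.76 g H₂O ÷ 18.015 g/mol = 0.1954 mol
C and H account for only 1.758 g of the 3.84 g sample; the remaining 2.082 g must be oxygen.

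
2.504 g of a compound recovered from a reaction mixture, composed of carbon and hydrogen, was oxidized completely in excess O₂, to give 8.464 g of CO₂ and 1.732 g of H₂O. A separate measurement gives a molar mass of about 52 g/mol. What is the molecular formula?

C4H4

mol C = 8.464 g CO₂ ÷ 44.009 g/mol = 0.19232 mol
mol H = 2 × 1.732 g H₂O ÷ 18.015 g/mol = 0.19228 mol
Divide by the smallest (0.19228 mol): C 1.000, H 1.000
Empirical formula: CH
Empirical-formula mass = 13.02 g/mol; 52 ÷ 13.02 ≈ 4, so the molecular formula is C4H4.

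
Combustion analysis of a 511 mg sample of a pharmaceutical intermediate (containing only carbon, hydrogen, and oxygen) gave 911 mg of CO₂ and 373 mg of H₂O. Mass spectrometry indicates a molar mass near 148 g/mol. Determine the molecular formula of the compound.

mol C = 0.911 g CO₂ ÷ 44.009 g/mol = 0.02070 mol
mol H = 2 × 0.373 g H₂O ÷ 18.015 g/mol = 0.04141 mol
mass O = 0.511 − (0.2486 + 0.04174) = 0.2206 g → mol O = 0.2206 ÷ 15.999 = 0.01379 mol
Divide by the smallest (0.01379 mol): C 1.501, H 3.003, O 1.000
Multiplying each by 2 gives whole numbers: C 3.00, H 6.01, O 2.00
Empirical formula: C3H6O2
Empirical-formula mass = 74.08 g/mol; 148 ÷ 74.08 ≈ 2, so the molecular formula is C6H12O4.

C6H12O4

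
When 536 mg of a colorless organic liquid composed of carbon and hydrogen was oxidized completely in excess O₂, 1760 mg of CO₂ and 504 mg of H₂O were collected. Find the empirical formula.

mol C = 1.76 g CO₂ ÷ 44.009 g/mol = 0.03999 mol
mol H = 2 × 0.504 g H₂O ÷ 18.015 g/mol = 0.05595 mol
Divide by the smallest (0.03999 mol): C 1.000, H 1.399
Multiplying each by 5 gives whole numbers: C 5.00, H 7.00

C5H7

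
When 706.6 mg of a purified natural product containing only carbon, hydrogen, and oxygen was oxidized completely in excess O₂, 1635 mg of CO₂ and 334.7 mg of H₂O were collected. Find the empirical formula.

mol C = 1.635 g CO₂ ÷ 44.009 g/mol = 0.037151 mol
mol H = 2 × 0.3347 g H₂O ÷ 18.015 g/mol = 0.037158 mol
mass O = 0.7066 − (0.44623 + 0.037455) = 0.22292 g → mol O = 0.22292 ÷ 15.999 = 0.013933 mol
Divide by the smallest (0.013933 mol): C 2.666, H 2.667, O 1.000
Multiplying each by 3 gives whole numbers: C 8.00, H 8.00, O 3.00

C8H8O3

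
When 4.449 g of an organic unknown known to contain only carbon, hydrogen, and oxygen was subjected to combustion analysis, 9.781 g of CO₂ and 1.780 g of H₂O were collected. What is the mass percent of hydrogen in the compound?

mol C = 9.781 g CO₂ ÷ 44.009 g/mol = 0.22225 mol
mol H = 2 × 1.780 g H₂O ÷ 18.015 g/mol = 0.19761 mol
mass O = 4.449 − (2.6694 + 0.19919) = 1.5804 g → mol O = 1.5804 ÷ 15.999 = 0.098779 mol
mass % H = 0.19919 g ÷ 4.449 g × 100%

4.48%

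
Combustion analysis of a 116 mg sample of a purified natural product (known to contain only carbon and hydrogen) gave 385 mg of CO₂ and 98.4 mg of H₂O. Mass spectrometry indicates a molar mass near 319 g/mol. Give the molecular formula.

mol C = 0.385 g CO₂ ÷ 44.009 g/mol = 0.008748 mol
mol H = 2 × 0.0984 g H₂O ÷ 18.015 g/mol = 0.01092 mol
Divide by the smallest (0.008748 mol): C 1.000, H 1.249
Multiplying each by 4 gives whole numbers: C 4.00, H 4.99
Empirical formula: C4H5
Empirical-formula mass = 53.08 g/mol; 319 ÷ 53.08 ≈ 6, so the molecular formula is C24H30.

C24H30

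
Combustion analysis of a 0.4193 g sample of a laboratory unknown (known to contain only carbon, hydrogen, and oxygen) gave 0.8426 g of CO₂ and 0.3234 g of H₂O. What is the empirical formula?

C8H15O4

mol C = 0.8426 g CO₂ ÷ 44.009 g/mol = 0.019146 mol
mol H = 2 × 0.3234 g H₂O ÷ 18.015 g/mol = 0.035903 mol
mass O = 0.4193 − (0.22996 + 0.036191) = 0.15315 g → mol O = 0.15315 ÷ 15.999 = 0.0095722 mol
Divide by the smallest (0.0095722 mol): C 2.000, H 3.751, O 1.000
Multiplying each by 4 gives whole numbers: C 8.00, H 15.00, O 4.00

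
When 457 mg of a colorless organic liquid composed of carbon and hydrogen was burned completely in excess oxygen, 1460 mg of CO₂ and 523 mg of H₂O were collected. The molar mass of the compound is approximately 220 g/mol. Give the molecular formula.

mol C = 1.46 g CO₂ ÷ 44.009 g/mol = 0.03318 mol
mol H = 2 × 0.523 g H₂O ÷ 18.015 g/mol = 0.05806 mol
Divide by the smallest (0.03318 mol): C 1.000, H 1.750
Multiplying each by 4 gives whole numbers: C 4.00, H 7.00
Empirical formula: C4H7
Empirical-formula mass = 55.10 g/mol; 220 ÷ 55.10 ≈ 4, so the molecular formula is C16H28.

C16H28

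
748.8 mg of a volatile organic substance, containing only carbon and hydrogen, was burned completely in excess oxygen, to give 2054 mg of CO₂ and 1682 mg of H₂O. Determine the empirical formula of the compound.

CH4

mol C = 2.054 g CO₂ ÷ 44.009 g/mol = 0.046672 mol
mol H = 2 × 1.682 g H₂O ÷ 18.015 g/mol = 0.18673 mol
Divide by the smallest (0.046672 mol): C 1.000, H 4.001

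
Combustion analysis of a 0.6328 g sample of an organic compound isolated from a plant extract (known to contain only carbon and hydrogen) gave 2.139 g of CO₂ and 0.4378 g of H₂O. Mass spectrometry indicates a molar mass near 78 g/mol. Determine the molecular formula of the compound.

mol C = 2.139 g CO₂ ÷ 44.009 g/mol = 0.048604 mol
mol H = 2 × 0.4378 g H₂O ÷ 18.015 g/mol = 0.048604 mol
Divide by the smallest (0.048604 mol): C 1.000, H 1.000
Empirical formula: CH
Empirical-formula mass = 13.02 g/mol; 78 ÷ 13.02 ≈ 6, so the molecular formula is C6H6.

C6H6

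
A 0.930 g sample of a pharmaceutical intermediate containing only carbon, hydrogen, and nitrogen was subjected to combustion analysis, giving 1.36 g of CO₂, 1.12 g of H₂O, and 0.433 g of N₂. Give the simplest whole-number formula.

mol C = 1.36 g CO₂ ÷ 44.009 g/mol = 0.03090 mol
mol H = 2 × 1.12 g H₂O ÷ 18.015 g/mol = 0.1243 mol
mol N = 2 × 0.433 g N₂ ÷ 28.014 g/mol = 0.03091 mol
Divide by the smallest (0.03090 mol): C 1.000, H 4.024, N 1.000

CH4N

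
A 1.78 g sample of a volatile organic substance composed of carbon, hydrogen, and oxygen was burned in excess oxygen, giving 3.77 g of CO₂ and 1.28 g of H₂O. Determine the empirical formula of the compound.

C9H15O4

mol C = 3.77 g CO₂ ÷ 44.009 g/mol = 0.08566 mol
mol H = 2 × 1.28 g H₂O ÷ 18.015 g/mol = 0.1421 mol
mass O = 1.78 − (1.029 + 0.1432) = 0.6078 g → mol O = 0.6078 ÷ 15.999 = 0.03799 mol
Divide by the smallest (0.03799 mol): C 2.255, H 3.740, O 1.000
Multiplying each by 4 gives whole numbers: C 9.02, H 14.96, O 4.00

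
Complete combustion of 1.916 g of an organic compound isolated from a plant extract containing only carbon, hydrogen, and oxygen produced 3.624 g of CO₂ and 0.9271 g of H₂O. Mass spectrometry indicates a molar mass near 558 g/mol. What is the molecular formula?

mol C = 3.624 g CO₂ ÷ 44.009 g/mol = 0.082347 mol
mol H = 2 × 0.9271 g H₂O ÷ 18.015 g/mol = 0.10293 mol
mass O = 1.916 − (0.98907 + 0.10375) = 0.82318 g → mol O = 0.82318 ÷ 15.999 = 0.051452 mol
Divide by the smallest (0.051452 mol): C 1.600, H 2.000, O 1.000
Multiplying each by 5 gives whole numbers: C 8.00, H 10.00, O 5.00
Empirical formula: C8H10O5
Empirical-formula mass = 186.16 g/mol; 558 ÷ 186.16 ≈ 3, so the molecular formula is C24H30O15.

C24H30O15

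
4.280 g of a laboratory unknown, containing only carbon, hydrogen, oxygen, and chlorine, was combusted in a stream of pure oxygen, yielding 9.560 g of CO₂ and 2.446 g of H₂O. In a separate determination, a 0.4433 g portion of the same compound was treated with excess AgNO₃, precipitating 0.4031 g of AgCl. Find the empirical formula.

mol C = 9.560 g CO₂ ÷ 44.009 g/mol = 0.21723 mol
mol H = 2 × 2.446 g H₂O ÷ 18.015 g/mol = 0.27155 mol
From the AgCl data: mol Cl per gram of compound = (0.4031 ÷ 143.318) ÷ 0.4433 = 0.0063447 mol/g, so in the 4.280 g combustion sample mol Cl = 0.027156 mol
mass O = 4.280 − (2.6091 + 0.27372 + 0.96266) = 0.43448 g → mol O = 0.43448 ÷ 15.999 = 0.027157 mol
Divide by the smallest (0.027156 mol): C 7.999, H 10.000, Cl 1.000, O 1.000

C8H10ClO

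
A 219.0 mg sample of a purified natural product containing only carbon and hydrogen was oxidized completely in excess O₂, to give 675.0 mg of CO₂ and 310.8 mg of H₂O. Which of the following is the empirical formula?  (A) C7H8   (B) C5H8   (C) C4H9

mol C = 0.6750 g CO₂ ÷ 44.009 g/mol = 0.015338 mol
mol H = 2 × 0.3108 g H₂O ÷ 18.015 g/mol = 0.034505 mol
Divide by the smallest (0.015338 mol): C 1.000, H 2.250
Multiplying each by 4 gives whole numbers: C 4.00, H 9.00

(C) C4H9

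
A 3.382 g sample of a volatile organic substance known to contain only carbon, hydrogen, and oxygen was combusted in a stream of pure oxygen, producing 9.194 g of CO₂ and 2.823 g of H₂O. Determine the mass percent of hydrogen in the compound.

9.34%

mol C = 9.194 g CO₂ ÷ 44.009 g/mol = 0.20891 mol
mol H = 2 × 2.823 g H₂O ÷ 18.015 g/mol = 0.31341 mol
mass O = 3.382 − (2.5092 + 0.31591) = 0.55685 g → mol O = 0.55685 ÷ 15.999 = 0.034805 mol
mass % H = 0.31591 g ÷ 3.382 g × 100%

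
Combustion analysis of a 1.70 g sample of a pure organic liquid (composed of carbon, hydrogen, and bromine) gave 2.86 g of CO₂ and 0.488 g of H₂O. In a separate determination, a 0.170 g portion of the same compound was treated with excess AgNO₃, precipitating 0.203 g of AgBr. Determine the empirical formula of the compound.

mol C = 2.86 g CO₂ ÷ 44.009 g/mol = 0.06499 mol
mol H = 2 × 0.488 g H₂O ÷ 18.015 g/mol = 0.05418 mol
From the AgBr data: mol Br per gram of compound = (0.203 ÷ 187.772) ÷ 0.170 = 0.006359 mol/g, so in the 1.70 g combustion sample mol Br = 0.01081 mol
Divide by the smallest (0.01081 mol): C 6.011, H 5.011, Br 1.000

C6H5Br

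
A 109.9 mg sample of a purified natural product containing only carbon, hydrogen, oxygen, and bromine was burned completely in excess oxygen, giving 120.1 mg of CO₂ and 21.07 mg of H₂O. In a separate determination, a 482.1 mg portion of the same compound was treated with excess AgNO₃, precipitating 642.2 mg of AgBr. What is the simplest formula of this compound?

mol C = 0.1201 g CO₂ ÷ 44.009 g/mol = 0.0027290 mol
mol H = 2 × 0.02107 g H₂O ÷ 18.015 g/mol = 0.0023392 mol
From the AgBr data: mol Br per gram of compound = (0.6422 ÷ 187.772) ÷ 0.4821 = 0.0070942 mol/g, so in the 0.1099 g combustion sample mol Br = 0.00077965 mol
mass O = 0.1099 − (0.032778 + 0.0023579 + 0.062297) = 0.012467 g → mol O = 0.012467 ÷ 15.999 = 0.00077924 mol
Divide by the smallest (0.00077924 mol): C 3.502, H 3.002, Br 1.001, O 1.000
Multiplying each by 2 gives whole numbers: C 7.00, H 6.00, Br 2.00, O 2.00

C7H6Br2O2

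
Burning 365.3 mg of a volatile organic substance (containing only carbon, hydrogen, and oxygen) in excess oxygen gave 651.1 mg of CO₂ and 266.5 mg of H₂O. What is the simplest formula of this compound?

C3H6O2

mol C = 0.6511 g CO₂ ÷ 44.009 g/mol = 0.014795 mol
mol H = 2 × 0.2665 g H₂O ÷ 18.015 g/mol = 0.029586 mol
mass O = 0.3653 − (0.17770 + 0.029823) = 0.15778 g → mol O = 0.15778 ÷ 15.999 = 0.0098617 mol
Divide by the smallest (0.0098617 mol): C 1.500, H 3.000, O 1.000
Multiplying each by 2 gives whole numbers: C 3.00, H 6.00, O 2.00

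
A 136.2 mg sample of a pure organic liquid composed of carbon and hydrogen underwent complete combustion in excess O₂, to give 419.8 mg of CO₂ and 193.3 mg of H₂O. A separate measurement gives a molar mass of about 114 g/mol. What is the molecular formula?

C8H18

mol C = 0.4198 g CO₂ ÷ 44.009 g/mol = 0.0095390 mol
mol H = 2 × 0.1933 g H₂O ÷ 18.015 g/mol = 0.021460 mol
Divide by the smallest (0.0095390 mol): C 1.000, H 2.250
Multiplying each by 4 gives whole numbers: C 4.00, H 9.00
Empirical formula: C4H9
Empirical-formula mass = 57.12 g/mol; 114 ÷ 57.12 ≈ 2, so the molecular formula is C8H18.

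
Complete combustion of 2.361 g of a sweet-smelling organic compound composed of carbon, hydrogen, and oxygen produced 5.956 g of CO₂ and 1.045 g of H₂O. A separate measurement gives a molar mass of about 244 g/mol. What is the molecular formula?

C14H12O4

mol C = 5.956 g CO₂ ÷ 44.009 g/mol = 0.13534 mol
mol H = 2 × 1.045 g H₂O ÷ 18.015 g/mol = 0.11601 mol
mass O = 2.361 − (1.6255 + 0.11694) = 0.61854 g → mol O = 0.61854 ÷ 15.999 = 0.038661 mol
Divide by the smallest (0.038661 mol): C 3.501, H 3.001, O 1.000
Multiplying each by 2 gives whole numbers: C 7.00, H 6.00, O 2.00
Empirical formula: C7H6O2
Empirical-formula mass = 122.12 g/mol; 244 ÷ 122.12 ≈ 2, so the molecular formula is C14H12O4.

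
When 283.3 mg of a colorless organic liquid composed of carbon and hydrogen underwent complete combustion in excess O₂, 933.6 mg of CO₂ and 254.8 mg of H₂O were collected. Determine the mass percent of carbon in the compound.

89.94%

mol C = 0.9336 g CO₂ ÷ 44.009 g/mol = 0.021214 mol
mol H = 2 × 0.2548 g H₂O ÷ 18.015 g/mol = 0.028288 mol
mass % C = 0.25480 g ÷ 0.2833 g × 100%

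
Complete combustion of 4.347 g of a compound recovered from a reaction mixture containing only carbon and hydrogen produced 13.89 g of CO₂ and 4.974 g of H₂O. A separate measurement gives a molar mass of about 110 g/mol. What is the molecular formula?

mol C = 13.89 g CO₂ ÷ 44.009 g/mol = 0.31562 mol
mol H = 2 × 4.974 g H₂O ÷ 18.015 g/mol = 0.55221 mol
Divide by the smallest (0.31562 mol): C 1.000, H 1.750
Multiplying each by 4 gives whole numbers: C 4.00, H 7.00
Empirical formula: C4H7
Empirical-formula mass = 55.10 g/mol; 110 ÷ 55.10 ≈ 2, so the molecular formula is C8H14.

C8H14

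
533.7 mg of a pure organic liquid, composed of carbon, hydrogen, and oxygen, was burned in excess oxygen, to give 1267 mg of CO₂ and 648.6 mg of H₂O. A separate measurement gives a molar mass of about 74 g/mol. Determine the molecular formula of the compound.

C4H10O

mol C = 1.267 g CO₂ ÷ 44.009 g/mol = 0.028790 mol
mol H = 2 × 0.6486 g H₂O ÷ 18.015 g/mol = 0.072007 mol
mass O = 0.5337 − (0.34579 + 0.072583) = 0.11533 g → mol O = 0.11533 ÷ 15.999 = 0.0072083 mol
Divide by the smallest (0.0072083 mol): C 3.994, H 9.989, O 1.000
Empirical formula: C4H10O
Empirical-formula mass = 74.12 g/mol; 74 ÷ 74.12 ≈ 1, so the molecular formula is C4H10O.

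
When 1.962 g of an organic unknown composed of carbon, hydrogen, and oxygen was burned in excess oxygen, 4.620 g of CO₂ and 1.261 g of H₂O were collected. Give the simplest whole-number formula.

mol C = 4.620 g CO₂ ÷ 44.009 g/mol = 0.10498 mol
mol H = 2 × 1.261 g H₂O ÷ 18.015 g/mol = 0.13999 mol
mass O = 1.962 − (1.2609 + 0.14111) = 0.55999 g → mol O = 0.55999 ÷ 15.999 = 0.035001 mol
Divide by the smallest (0.035001 mol): C 2.999, H 4.000, O 1.000

C3H4O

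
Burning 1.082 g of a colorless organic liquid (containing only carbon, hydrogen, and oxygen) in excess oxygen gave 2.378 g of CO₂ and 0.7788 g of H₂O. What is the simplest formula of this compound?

C5H8O2

mol C = 2.378 g CO₂ ÷ 44.009 g/mol = 0.054034 mol
mol H = 2 × 0.7788 g H₂O ÷ 18.015 g/mol = 0.086461 mol
mass O = 1.082 − (0.64901 + 0.087153) = 0.34584 g → mol O = 0.34584 ÷ 15.999 = 0.021616 mol
Divide by the smallest (0.021616 mol): C 2.500, H 4.000, O 1.000
Multiplying each by 2 gives whole numbers: C 5.00, H 8.00, O 2.00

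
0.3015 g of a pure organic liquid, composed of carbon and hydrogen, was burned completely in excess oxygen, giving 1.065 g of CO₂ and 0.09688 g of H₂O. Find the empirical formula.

mol C = 1.065 g CO₂ ÷ 44.009 g/mol = 0.024200 mol
mol H = 2 × 0.09688 g H₂O ÷ 18.015 g/mol = 0.010755 mol
Divide by the smallest (0.010755 mol): C 2.250, H 1.000
Multiplying each by 4 gives whole numbers: C 9.00, H 4.00

C9H4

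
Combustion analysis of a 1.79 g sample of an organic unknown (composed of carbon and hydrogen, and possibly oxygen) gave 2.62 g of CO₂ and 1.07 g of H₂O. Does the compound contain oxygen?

yes

mol C = 2.62 g CO₂ ÷ 44.009 g/mol = 0.05953 mol
mol H = 2 × 1.07 g H₂O ÷ 18.015 g/mol = 0.1188 mol
C and H account for only 0.8348 g of the 1.79 g sample; the remaining 0.9552 g must be oxygen.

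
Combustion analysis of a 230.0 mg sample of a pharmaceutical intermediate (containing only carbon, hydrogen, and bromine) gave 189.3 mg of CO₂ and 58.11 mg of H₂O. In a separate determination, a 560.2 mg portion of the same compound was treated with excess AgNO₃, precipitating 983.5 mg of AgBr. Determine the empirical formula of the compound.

C2H3Br

mol C = 0.1893 g CO₂ ÷ 44.009 g/mol = 0.0043014 mol
mol H = 2 × 0.05811 g H₂O ÷ 18.015 g/mol = 0.0064513 mol
From the AgBr data: mol Br per gram of compound = (0.9835 ÷ 187.772) ÷ 0.5602 = 0.0093498 mol/g, so in the 0.2300 g combustion sample mol Br = 0.0021504 mol
Divide by the smallest (0.0021504 mol): C 2.000, H 3.000, Br 1.000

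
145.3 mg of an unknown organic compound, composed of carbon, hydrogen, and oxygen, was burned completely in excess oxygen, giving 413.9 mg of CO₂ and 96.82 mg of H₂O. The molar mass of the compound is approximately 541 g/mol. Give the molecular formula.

mol C = 0.4139 g CO₂ ÷ 44.009 g/mol = 0.0094049 mol
mol H = 2 × 0.09682 g H₂O ÷ 18.015 g/mol = 0.010749 mol
mass O = 0.1453 − (0.11296 + 0.010835) = 0.021503 g → mol O = 0.021503 ÷ 15.999 = 0.0013440 mol
Divide by the smallest (0.0013440 mol): C 6.998, H 7.998, O 1.000
Empirical formula: C7H8O
Empirical-formula mass = 108.14 g/mol; 541 ÷ 108.14 ≈ 5, so the molecular formula is C35H40O5.

C35H40O5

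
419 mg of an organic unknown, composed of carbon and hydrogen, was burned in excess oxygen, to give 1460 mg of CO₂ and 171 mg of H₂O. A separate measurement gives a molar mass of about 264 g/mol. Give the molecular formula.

C21H12

mol C = 1.46 g CO₂ ÷ 44.009 g/mol = 0.03318 mol
mol H = 2 × 0.171 g H₂O ÷ 18.015 g/mol = 0.01898 mol
Divide by the smallest (0.01898 mol): C 1.748, H 1.000
Multiplying each by 4 gives whole numbers: C 6.99, H 4.00
Empirical formula: C7H4
Empirical-formula mass = 88.11 g/mol; 264 ÷ 88.11 ≈ 3, so the molecular formula is C21H12.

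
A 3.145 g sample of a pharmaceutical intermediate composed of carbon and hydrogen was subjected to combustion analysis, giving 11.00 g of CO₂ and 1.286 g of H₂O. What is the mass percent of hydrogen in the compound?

mol C = 11.00 g CO₂ ÷ 44.009 g/mol = 0.24995 mol
mol H = 2 × 1.286 g H₂O ÷ 18.015 g/mol = 0.14277 mol
mass % H = 0.14391 g ÷ 3.145 g × 100%

4.58%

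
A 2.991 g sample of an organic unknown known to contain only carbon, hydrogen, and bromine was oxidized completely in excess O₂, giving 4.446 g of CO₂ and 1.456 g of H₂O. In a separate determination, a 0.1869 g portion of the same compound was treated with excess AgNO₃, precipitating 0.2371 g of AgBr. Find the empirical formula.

C5H8Br

mol C = 4.446 g CO₂ ÷ 44.009 g/mol = 0.10102 mol
mol H = 2 × 1.456 g H₂O ÷ 18.015 g/mol = 0.16164 mol
From the AgBr data: mol Br per gram of compound = (0.2371 ÷ 187.772) ÷ 0.1869 = 0.0067560 mol/g, so in the 2.991 g combustion sample mol Br = 0.020207 mol
Divide by the smallest (0.020207 mol): C 4.999, H 7.999, Br 1.000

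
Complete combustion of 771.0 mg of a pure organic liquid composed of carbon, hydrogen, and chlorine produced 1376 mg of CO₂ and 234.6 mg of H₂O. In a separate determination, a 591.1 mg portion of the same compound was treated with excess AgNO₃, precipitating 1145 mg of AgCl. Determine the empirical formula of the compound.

C6H5Cl2

mol C = 1.376 g CO₂ ÷ 44.009 g/mol = 0.031266 mol
mol H = 2 × 0.2346 g H₂O ÷ 18.015 g/mol = 0.026045 mol
From the AgCl data: mol Cl per gram of compound = (1.145 ÷ 143.318) ÷ 0.5911 = 0.013516 mol/g, so in the 0.7710 g combustion sample mol Cl = 0.010421 mol
Divide by the smallest (0.010421 mol): C 3.000, H 2.499, Cl 1.000
Multiplying each by 2 gives whole numbers: C 6.00, H 5.00, Cl 2.00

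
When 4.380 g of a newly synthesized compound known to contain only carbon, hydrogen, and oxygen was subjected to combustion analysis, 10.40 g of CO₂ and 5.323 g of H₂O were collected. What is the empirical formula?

C4H10O

mol C = 10.40 g CO₂ ÷ 44.009 g/mol = 0.23632 mol
mol H = 2 × 5.323 g H₂O ÷ 18.015 g/mol = 0.59095 mol
mass O = 4.380 − (2.8384 + 0.59568) = 0.94594 g → mol O = 0.94594 ÷ 15.999 = 0.059125 mol
Divide by the smallest (0.059125 mol): C 3.997, H 9.995, O 1.000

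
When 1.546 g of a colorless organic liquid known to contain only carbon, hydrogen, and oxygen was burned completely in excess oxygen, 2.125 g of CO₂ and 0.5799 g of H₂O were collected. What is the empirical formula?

mol C = 2.125 g CO₂ ÷ 44.009 g/mol = 0.048286 mol
mol H = 2 × 0.5799 g H₂O ÷ 18.015 g/mol = 0.064380 mol
mass O = 1.546 − (0.57996 + 0.064895) = 0.90115 g → mol O = 0.90115 ÷ 15.999 = 0.056325 mol
Divide by the smallest (0.048286 mol): C 1.000, H 1.333, O 1.167
Multiplying each by 6 gives whole numbers: C 6.00, H 8.00, O 7.00

C6H8O7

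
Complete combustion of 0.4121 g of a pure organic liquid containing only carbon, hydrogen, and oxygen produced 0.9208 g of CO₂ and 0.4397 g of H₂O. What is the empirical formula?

C3H7O

mol C = 0.9208 g CO₂ ÷ 44.009 g/mol = 0.020923 mol
mol H = 2 × 0.4397 g H₂O ÷ 18.015 g/mol = 0.048815 mol
mass O = 0.4121 − (0.25131 + 0.049205) = 0.11159 g → mol O = 0.11159 ÷ 15.999 = 0.0069747 mol
Divide by the smallest (0.0069747 mol): C 3.000, H 6.999, O 1.000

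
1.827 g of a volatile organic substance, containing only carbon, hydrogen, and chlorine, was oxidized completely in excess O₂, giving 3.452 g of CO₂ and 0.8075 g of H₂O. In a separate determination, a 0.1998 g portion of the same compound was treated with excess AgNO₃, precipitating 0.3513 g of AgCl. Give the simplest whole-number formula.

C7H8Cl2

mol C = 3.452 g CO₂ ÷ 44.009 g/mol = 0.078439 mol
mol H = 2 × 0.8075 g H₂O ÷ 18.015 g/mol = 0.089648 mol
From the AgCl data: mol Cl per gram of compound = (0.3513 ÷ 143.318) ÷ 0.1998 = 0.012268 mol/g, so in the 1.827 g combustion sample mol Cl = 0.022414 mol
Divide by the smallest (0.022414 mol): C 3.500, H 4.000, Cl 1.000
Multiplying each by 2 gives whole numbers: C 7.00, H 8.00, Cl 2.00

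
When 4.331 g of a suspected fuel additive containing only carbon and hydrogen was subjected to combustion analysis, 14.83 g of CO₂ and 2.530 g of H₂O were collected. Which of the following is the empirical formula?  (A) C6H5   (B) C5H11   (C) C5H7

mol C = 14.83 g CO₂ ÷ 44.009 g/mol = 0.33698 mol
mol H = 2 × 2.530 g H₂O ÷ 18.015 g/mol = 0.28088 mol
Divide by the smallest (0.28088 mol): C 1.200, H 1.000
Multiplying each by 5 gives whole numbers: C 6.00, H 5.00

(A) C6H5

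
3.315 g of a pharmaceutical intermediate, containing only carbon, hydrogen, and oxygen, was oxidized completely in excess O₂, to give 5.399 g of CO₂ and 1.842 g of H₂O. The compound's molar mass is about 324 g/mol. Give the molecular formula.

mol C = 5.399 g CO₂ ÷ 44.009 g/mol = 0.12268 mol
mol H = 2 × 1.842 g H₂O ÷ 18.015 g/mol = 0.20450 mol
mass O = 3.315 − (1.4735 + 0.20613) = 1.6354 g → mol O = 1.6354 ÷ 15.999 = 0.10222 mol
Divide by the smallest (0.10222 mol): C 1.200, H 2.001, O 1.000
Multiplying each by 5 gives whole numbers: C 6.00, H 10.00, O 5.00
Empirical formula: C6H10O5
Empirical-formula mass = 162.14 g/mol; 324 ÷ 162.14 ≈ 2, so the molecular formula is C12H20O10.

C12H20O10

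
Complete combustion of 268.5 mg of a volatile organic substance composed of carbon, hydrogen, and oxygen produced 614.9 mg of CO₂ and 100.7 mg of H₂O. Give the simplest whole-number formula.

C5H4O2

mol C = 0.6149 g CO₂ ÷ 44.009 g/mol = 0.013972 mol
mol H = 2 × 0.1007 g H₂O ÷ 18.015 g/mol = 0.011180 mol
mass O = 0.2685 − (0.16782 + 0.011269) = 0.089412 g → mol O = 0.089412 ÷ 15.999 = 0.0055886 mol
Divide by the smallest (0.0055886 mol): C 2.500, H 2.000, O 1.000
Multiplying each by 2 gives whole numbers: C 5.00, H 4.00, O 2.00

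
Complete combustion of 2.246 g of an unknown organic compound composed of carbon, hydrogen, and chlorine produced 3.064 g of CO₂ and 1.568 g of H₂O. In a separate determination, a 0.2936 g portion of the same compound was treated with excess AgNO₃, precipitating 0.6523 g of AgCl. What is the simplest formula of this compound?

mol C = 3.064 g CO₂ ÷ 44.009 g/mol = 0.069622 mol
mol H = 2 × 1.568 g H₂O ÷ 18.015 g/mol = 0.17408 mol
From the AgCl data: mol Cl per gram of compound = (0.6523 ÷ 143.318) ÷ 0.2936 = 0.015502 mol/g, so in the 2.246 g combustion sample mol Cl = 0.034818 mol
Divide by the smallest (0.034818 mol): C 2.000, H 5.000, Cl 1.000

C2H5Cl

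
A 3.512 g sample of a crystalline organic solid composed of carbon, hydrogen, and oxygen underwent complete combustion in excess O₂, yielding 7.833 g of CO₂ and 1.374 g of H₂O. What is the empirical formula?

mol C = 7.833 g CO₂ ÷ 44.009 g/mol = 0.17799 mol
mol H = 2 × 1.374 g H₂O ÷ 18.015 g/mol = 0.15254 mol
mass O = 3.512 − (2.1378 + 0.15376) = 1.2204 g → mol O = 1.2204 ÷ 15.999 = 0.076283 mol
Divide by the smallest (0.076283 mol): C 2.333, H 2.000, O 1.000
Multiplying each by 3 gives whole numbers: C 7.00, H 6.00, O 3.00

C7H6O3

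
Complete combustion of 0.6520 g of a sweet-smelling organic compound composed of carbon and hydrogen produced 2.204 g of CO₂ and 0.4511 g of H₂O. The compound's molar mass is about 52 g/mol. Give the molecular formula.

C4H4

mol C = 2.204 g CO₂ ÷ 44.009 g/mol = 0.050081 mol
mol H = 2 × 0.4511 g H₂O ÷ 18.015 g/mol = 0.050080 mol
Divide by the smallest (0.050080 mol): C 1.000, H 1.000
Empirical formula: CH
Empirical-formula mass = 13.02 g/mol; 52 ÷ 13.02 ≈ 4, so the molecular formula is C4H4.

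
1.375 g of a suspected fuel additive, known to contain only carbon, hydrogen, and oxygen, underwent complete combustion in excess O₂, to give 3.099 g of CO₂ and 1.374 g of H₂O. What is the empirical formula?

C6H13O2

mol C = 3.099 g CO₂ ÷ 44.009 g/mol = 0.070417 mol
mol H = 2 × 1.374 g H₂O ÷ 18.015 g/mol = 0.15254 mol
mass O = 1.375 − (0.84578 + 0.15376) = 0.37546 g → mol O = 0.37546 ÷ 15.999 = 0.023468 mol
Divide by the smallest (0.023468 mol): C 3.001, H 6.500, O 1.000
Multiplying each by 2 gives whole numbers: C 6.00, H 13.00, O 2.00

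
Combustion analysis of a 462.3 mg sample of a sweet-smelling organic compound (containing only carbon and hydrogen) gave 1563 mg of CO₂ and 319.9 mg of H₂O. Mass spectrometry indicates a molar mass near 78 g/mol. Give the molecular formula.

mol C = 1.563 g CO₂ ÷ 44.009 g/mol = 0.035515 mol
mol H = 2 × 0.3199 g H₂O ÷ 18.015 g/mol = 0.035515 mol
Divide by the smallest (0.035515 mol): C 1.000, H 1.000
Empirical formula: CH
Empirical-formula mass = 13.02 g/mol; 78 ÷ 13.02 ≈ 6, so the molecular formula is C6H6.

C6H6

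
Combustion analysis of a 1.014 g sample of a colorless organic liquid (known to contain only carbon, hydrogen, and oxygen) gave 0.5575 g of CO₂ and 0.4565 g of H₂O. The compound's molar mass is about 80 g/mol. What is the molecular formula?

CH4O4

mol C = 0.5575 g CO₂ ÷ 44.009 g/mol = 0.012668 mol
mol H = 2 × 0.4565 g H₂O ÷ 18.015 g/mol = 0.050680 mol
mass O = 1.014 − (0.15215 + 0.051085) = 0.81076 g → mol O = 0.81076 ÷ 15.999 = 0.050676 mol
Divide by the smallest (0.012668 mol): C 1.000, H 4.001, O 4.000
Empirical formula: CH4O4
Empirical-formula mass = 80.04 g/mol; 80 ÷ 80.04 ≈ 1, so the molecular formula is CH4O4.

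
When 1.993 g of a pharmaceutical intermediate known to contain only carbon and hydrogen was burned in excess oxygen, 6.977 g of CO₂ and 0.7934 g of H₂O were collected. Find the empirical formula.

C9H5

mol C = 6.977 g CO₂ ÷ 44.009 g/mol = 0.15854 mol
mol H = 2 × 0.7934 g H₂O ÷ 18.015 g/mol = 0.088082 mol
Divide by the smallest (0.088082 mol): C 1.800, H 1.000
Multiplying each by 5 gives whole numbers: C 9.00, H 5.00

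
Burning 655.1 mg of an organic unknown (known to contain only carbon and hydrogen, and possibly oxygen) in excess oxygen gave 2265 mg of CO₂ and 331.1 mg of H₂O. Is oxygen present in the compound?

no

mol C = 2.265 g CO₂ ÷ 44.009 g/mol = 0.051467 mol
mol H = 2 × 0.3311 g H₂O ÷ 18.015 g/mol = 0.036758 mol
C and H together account for 0.65522 g — essentially the entire 0.6551 g sample — so the compound contains no oxygen.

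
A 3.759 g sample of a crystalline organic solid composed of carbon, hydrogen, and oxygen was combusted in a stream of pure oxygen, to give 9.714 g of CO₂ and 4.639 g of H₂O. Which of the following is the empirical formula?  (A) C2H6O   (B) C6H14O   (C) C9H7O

mol C = 9.714 g CO₂ ÷ 44.009 g/mol = 0.22073 mol
mol H = 2 × 4.639 g H₂O ÷ 18.015 g/mol = 0.51502 mol
mass O = 3.759 − (2.6512 + 0.51914) = 0.58871 g → mol O = 0.58871 ÷ 15.999 = 0.036796 mol
Divide by the smallest (0.036796 mol): C 5.999, H 13.996, O 1.000

(B) C6H14O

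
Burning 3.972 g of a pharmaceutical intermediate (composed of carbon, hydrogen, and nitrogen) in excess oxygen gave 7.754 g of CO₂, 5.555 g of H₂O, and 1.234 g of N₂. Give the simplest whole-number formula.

mol C = 7.754 g CO₂ ÷ 44.009 g/mol = 0.17619 mol
mol H = 2 × 5.555 g H₂O ÷ 18.015 g/mol = 0.61671 mol
mol N = 2 × 1.234 g N₂ ÷ 28.014 g/mol = 0.088099 mol
Divide by the smallest (0.088099 mol): C 2.000, H 7.000, N 1.000

C2H7N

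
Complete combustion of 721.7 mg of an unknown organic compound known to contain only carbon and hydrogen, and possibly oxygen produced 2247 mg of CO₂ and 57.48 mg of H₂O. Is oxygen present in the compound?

yes

mol C = 2.247 g CO₂ ÷ 44.009 g/mol = 0.051058 mol
mol H = 2 × 0.05748 g H₂O ÷ 18.015 g/mol = 0.0063813 mol
C and H account for only 0.61969 g of the 0.7217 g sample; the remaining 0.10201 g must be oxygen.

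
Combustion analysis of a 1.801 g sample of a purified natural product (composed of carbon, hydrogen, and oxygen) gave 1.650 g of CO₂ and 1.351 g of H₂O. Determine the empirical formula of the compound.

mol C = 1.650 g CO₂ ÷ 44.009 g/mol = 0.037492 mol
mol H = 2 × 1.351 g H₂O ÷ 18.015 g/mol = 0.14999 mol
mass O = 1.801 − (0.45032 + 0.15119) = 1.1995 g → mol O = 1.1995 ÷ 15.999 = 0.074973 mol
Divide by the smallest (0.037492 mol): C 1.000, H 4.000, O 2.000

CH4O2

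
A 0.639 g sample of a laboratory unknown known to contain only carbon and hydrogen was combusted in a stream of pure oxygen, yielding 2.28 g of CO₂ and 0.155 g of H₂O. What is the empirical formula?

mol C = 2.28 g CO₂ ÷ 44.009 g/mol = 0.05181 mol
mol H = 2 × 0.155 g H₂O ÷ 18.015 g/mol = 0.01721 mol
Divide by the smallest (0.01721 mol): C 3.011, H 1.000

C3H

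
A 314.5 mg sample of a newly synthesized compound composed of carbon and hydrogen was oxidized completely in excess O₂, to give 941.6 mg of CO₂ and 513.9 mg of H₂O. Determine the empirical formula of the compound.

C3H8

mol C = 0.9416 g CO₂ ÷ 44.009 g/mol = 0.021396 mol
mol H = 2 × 0.5139 g H₂O ÷ 18.015 g/mol = 0.057052 mol
Divide by the smallest (0.021396 mol): C 1.000, H 2.667
Multiplying each by 3 gives whole numbers: C 3.00, H 8.00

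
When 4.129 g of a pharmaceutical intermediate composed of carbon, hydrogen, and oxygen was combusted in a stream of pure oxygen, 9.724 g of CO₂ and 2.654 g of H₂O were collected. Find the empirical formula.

mol C = 9.724 g CO₂ ÷ 44.009 g/mol = 0.22095 mol
mol H = 2 × 2.654 g H₂O ÷ 18.015 g/mol = 0.29464 mol
mass O = 4.129 − (2.6539 + 0.29700) = 1.1781 g → mol O = 1.1781 ÷ 15.999 = 0.073637 mol
Divide by the smallest (0.073637 mol): C 3.001, H 4.001, O 1.000

C3H4O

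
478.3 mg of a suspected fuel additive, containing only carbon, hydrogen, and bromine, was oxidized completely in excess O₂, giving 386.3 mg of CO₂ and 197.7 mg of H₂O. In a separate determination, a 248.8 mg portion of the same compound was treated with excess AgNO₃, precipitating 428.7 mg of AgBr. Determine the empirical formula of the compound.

mol C = 0.3863 g CO₂ ÷ 44.009 g/mol = 0.0087778 mol
mol H = 2 × 0.1977 g H₂O ÷ 18.015 g/mol = 0.021948 mol
From the AgBr data: mol Br per gram of compound = (0.4287 ÷ 187.772) ÷ 0.2488 = 0.0091764 mol/g, so in the 0.4783 g combustion sample mol Br = 0.0043891 mol
Divide by the smallest (0.0043891 mol): C 2.000, H 5.001, Br 1.000

C2H5Br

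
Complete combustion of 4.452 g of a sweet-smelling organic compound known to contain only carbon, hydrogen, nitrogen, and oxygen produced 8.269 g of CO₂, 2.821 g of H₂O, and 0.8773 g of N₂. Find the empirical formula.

mol C = 8.269 g CO₂ ÷ 44.009 g/mol = 0.18789 mol
mol H = 2 × 2.821 g H₂O ÷ 18.015 g/mol = 0.31318 mol
mol N = 2 × 0.8773 g N₂ ÷ 28.014 g/mol = 0.062633 mol
mass O = 4.452 − (2.2568 + 0.31569 + 0.87730) = 1.0022 g → mol O = 1.0022 ÷ 15.999 = 0.062643 mol
Divide by the smallest (0.062633 mol): C 3.000, H 5.000, N 1.000, O 1.000

C3H5NO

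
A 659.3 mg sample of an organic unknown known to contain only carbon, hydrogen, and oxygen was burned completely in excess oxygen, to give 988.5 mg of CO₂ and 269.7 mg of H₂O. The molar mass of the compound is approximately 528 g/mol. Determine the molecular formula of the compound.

C18H24O18

mol C = 0.9885 g CO₂ ÷ 44.009 g/mol = 0.022461 mol
mol H = 2 × 0.2697 g H₂O ÷ 18.015 g/mol = 0.029942 mol
mass O = 0.6593 − (0.26978 + 0.030181) = 0.35934 g → mol O = 0.35934 ÷ 15.999 = 0.022460 mol
Divide by the smallest (0.022460 mol): C 1.000, H 1.333, O 1.000
Multiplying each by 3 gives whole numbers: C 3.00, H 4.00, O 3.00
Empirical formula: C3H4O3
Empirical-formula mass = 88.06 g/mol; 528 ÷ 88.06 ≈ 6, so the molecular formula is C18H24O18.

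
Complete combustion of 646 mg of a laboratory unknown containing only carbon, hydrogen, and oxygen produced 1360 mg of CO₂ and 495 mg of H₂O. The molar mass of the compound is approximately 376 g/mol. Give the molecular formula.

mol C = 1.36 g CO₂ ÷ 44.009 g/mol = 0.03090 mol
mol H = 2 × 0.495 g H₂O ÷ 18.015 g/mol = 0.05495 mol
mass O = 0.646 − (0.3712 + 0.05539) = 0.2194 g → mol O = 0.2194 ÷ 15.999 = 0.01372 mol
Divide by the smallest (0.01372 mol): C 2.253, H 4.007, O 1.000
Multiplying each by 4 gives whole numbers: C 9.01, H 16.03, O 4.00
Empirical formula: C9H16O4
Empirical-formula mass = 188.22 g/mol; 376 ÷ 188.22 ≈ 2, so the molecular formula is C18H32O8.

C18H32O8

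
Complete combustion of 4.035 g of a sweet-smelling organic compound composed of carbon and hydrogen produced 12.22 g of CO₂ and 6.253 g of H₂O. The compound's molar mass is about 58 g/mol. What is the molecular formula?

C4H10

mol C = 12.22 g CO₂ ÷ 44.009 g/mol = 0.27767 mol
mol H = 2 × 6.253 g H₂O ÷ 18.015 g/mol = 0.69420 mol
Divide by the smallest (0.27767 mol): C 1.000, H 2.500
Multiplying each by 2 gives whole numbers: C 2.00, H 5.00
Empirical formula: C2H5
Empirical-formula mass = 29.06 g/mol; 58 ÷ 29.06 ≈ 2, so the molecular formula is C4H10.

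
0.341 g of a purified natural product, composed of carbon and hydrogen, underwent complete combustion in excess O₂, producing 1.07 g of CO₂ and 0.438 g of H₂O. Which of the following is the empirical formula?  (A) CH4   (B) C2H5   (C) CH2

mol C = 1.07 g CO₂ ÷ 44.009 g/mol = 0.02431 mol
mol H = 2 × 0.438 g H₂O ÷ 18.015 g/mol = 0.04863 mol
Divide by the smallest (0.02431 mol): C 1.000, H 2.000

(C) CH2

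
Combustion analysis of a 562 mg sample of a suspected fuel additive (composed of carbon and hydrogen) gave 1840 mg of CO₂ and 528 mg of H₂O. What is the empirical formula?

C5H7

mol C = 1.84 g CO₂ ÷ 44.009 g/mol = 0.04181 mol
mol H = 2 × 0.528 g H₂O ÷ 18.015 g/mol = 0.05862 mol
Divide by the smallest (0.04181 mol): C 1.000, H 1.402
Multiplying each by 5 gives whole numbers: C 5.00, H 7.01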